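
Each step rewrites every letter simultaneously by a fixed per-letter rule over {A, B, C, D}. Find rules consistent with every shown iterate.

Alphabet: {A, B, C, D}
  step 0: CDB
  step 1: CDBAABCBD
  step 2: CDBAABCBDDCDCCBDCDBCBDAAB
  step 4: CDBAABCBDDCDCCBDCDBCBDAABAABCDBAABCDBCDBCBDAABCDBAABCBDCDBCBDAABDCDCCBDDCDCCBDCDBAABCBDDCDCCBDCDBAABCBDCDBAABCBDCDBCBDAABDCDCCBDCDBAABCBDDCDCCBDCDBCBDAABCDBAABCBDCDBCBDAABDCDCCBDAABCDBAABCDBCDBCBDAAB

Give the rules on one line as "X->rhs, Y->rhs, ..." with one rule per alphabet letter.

A->DC, B->CBD, C->CDB, D->AAB

  step 1 ⇒ step 2: CDBAABCBD ⇒ CDB·AAB·CBD·DC·DC·CBD·CDB·CBD·AAB
    A ↦ DC
    B ↦ CBD
    C ↦ CDB
    D ↦ AAB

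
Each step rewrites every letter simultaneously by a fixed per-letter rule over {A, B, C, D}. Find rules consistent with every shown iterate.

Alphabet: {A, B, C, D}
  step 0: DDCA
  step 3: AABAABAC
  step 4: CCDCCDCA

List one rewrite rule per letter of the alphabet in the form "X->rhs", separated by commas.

A->C, B->D, C->A, D->AB

  step 3 ⇒ step 4: AABAABAC ⇒ C·C·D·C·C·D·C·A
    A ↦ C
    B ↦ D
    C ↦ A
    D ↦ AB  (constrained at step 0)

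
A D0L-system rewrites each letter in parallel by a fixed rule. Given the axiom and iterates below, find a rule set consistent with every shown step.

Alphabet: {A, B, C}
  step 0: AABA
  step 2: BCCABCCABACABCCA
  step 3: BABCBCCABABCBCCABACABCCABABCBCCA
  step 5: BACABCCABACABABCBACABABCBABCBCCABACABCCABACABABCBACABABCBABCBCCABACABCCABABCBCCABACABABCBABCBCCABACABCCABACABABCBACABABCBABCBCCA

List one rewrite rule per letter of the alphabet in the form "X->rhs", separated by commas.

  step 2 ⇒ step 3: BCCABCCABACABCCA ⇒ BA·BC·BC·CA·BA·BC·BC·CA·BA·CA·BC·CA·BA·BC·BC·CA
    A ↦ CA
    B ↦ BA
    C ↦ BC

A->CA, B->BA, C->BC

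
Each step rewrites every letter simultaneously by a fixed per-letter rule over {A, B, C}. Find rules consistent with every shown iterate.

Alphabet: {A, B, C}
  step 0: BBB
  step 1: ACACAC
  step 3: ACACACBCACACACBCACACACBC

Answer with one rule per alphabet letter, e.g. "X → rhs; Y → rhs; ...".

A->BB, B->AC, C->BC

  step 0 ⇒ step 1: BBB ⇒ AC·AC·AC
    B ↦ AC
    A ↦ BB  (constrained at step 1)
    C ↦ BC  (constrained at step 1)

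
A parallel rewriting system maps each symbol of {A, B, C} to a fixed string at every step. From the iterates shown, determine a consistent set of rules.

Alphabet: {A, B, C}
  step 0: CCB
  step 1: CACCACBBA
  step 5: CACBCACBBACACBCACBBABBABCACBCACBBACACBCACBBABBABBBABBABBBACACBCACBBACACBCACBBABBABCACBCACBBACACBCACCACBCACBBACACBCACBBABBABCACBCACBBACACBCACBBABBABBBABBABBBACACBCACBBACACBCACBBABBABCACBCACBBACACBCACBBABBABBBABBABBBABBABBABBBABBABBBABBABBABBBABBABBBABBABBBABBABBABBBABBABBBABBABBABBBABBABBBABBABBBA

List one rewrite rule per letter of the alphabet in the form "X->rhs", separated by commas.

A->B, B->BBA, C->CAC

  step 0 ⇒ step 1: CCB ⇒ CAC·CAC·BBA
    B ↦ BBA
    C ↦ CAC
    A ↦ B  (constrained at step 1)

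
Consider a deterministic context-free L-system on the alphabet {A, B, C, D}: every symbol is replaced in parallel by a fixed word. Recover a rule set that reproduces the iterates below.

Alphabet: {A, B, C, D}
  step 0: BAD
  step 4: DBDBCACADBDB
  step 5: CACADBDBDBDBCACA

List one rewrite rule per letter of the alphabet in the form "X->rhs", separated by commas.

  step 4 ⇒ step 5: DBDBCACADBDB ⇒ C·A·C·A·DB·DB·DB·DB·C·A·C·A
    A ↦ DB
    B ↦ A
    C ↦ DB
    D ↦ C

A->DB, B->A, C->DB, D->C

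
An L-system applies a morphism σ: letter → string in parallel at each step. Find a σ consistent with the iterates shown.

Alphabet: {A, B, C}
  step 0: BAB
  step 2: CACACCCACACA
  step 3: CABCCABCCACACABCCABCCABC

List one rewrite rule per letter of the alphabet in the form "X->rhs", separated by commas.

  step 2 ⇒ step 3: CACACCCACACA ⇒ CA·BC·CA·BC·CA·CA·CA·BC·CA·BC·CA·BC
    A ↦ BC
    C ↦ CA
    B ↦ CC  (constrained at step 0)

A->BC, B->CC, C->CA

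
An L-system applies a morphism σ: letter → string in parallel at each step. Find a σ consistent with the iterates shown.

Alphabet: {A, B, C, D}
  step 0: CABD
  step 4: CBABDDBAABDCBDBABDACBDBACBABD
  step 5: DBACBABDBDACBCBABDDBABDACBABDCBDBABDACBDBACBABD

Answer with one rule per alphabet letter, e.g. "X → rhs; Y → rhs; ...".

  step 4 ⇒ step 5: CBABDDBAABDCBDBABDACBDBACBABD ⇒ DB·A·CB·A·BD·BD·A·CB·CB·A·BD·DB·A·BD·A·CB·A·BD·CB·DB·A·BD·A·CB·DB·A·CB·A·BD
    A ↦ CB
    B ↦ A
    C ↦ DB
    D ↦ BD

A->CB, B->A, C->DB, D->BD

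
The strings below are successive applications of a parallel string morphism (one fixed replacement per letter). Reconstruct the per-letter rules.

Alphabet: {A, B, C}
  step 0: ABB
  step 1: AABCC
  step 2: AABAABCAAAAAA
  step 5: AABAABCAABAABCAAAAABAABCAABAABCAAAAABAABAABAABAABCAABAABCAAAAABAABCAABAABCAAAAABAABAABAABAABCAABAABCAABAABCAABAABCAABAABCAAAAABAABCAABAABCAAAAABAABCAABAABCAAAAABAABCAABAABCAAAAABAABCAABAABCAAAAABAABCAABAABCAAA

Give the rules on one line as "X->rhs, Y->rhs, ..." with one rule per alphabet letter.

A->AAB, B->C, C->AAA

  step 1 ⇒ step 2: AABCC ⇒ AAB·AAB·C·AAA·AAA
    A ↦ AAB
    B ↦ C
    C ↦ AAA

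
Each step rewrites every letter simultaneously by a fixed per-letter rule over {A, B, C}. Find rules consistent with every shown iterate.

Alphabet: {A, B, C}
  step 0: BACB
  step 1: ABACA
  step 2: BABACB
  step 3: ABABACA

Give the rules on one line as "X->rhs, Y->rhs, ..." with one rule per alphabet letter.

A->B, B->A, C->AC

  step 2 ⇒ step 3: BABACB ⇒ A·B·A·B·AC·A
    A ↦ B
    B ↦ A
    C ↦ AC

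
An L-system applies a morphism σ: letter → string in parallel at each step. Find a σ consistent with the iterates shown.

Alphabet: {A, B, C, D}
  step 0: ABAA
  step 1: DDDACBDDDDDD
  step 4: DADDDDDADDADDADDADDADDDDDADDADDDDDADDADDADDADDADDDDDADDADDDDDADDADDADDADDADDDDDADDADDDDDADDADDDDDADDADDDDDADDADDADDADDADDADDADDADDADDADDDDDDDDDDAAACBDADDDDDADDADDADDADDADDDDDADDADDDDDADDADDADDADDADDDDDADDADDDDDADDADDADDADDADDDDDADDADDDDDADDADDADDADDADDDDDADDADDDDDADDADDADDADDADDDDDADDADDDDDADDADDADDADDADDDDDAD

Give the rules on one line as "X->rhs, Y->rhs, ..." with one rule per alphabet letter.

  step 0 ⇒ step 1: ABAA ⇒ DDD·ACB·DDD·DDD
    A ↦ DDD
    B ↦ ACB
    C ↦ AA  (constrained at step 1)
    D ↦ DAD  (constrained at step 1)

A->DDD, B->ACB, C->AA, D->DAD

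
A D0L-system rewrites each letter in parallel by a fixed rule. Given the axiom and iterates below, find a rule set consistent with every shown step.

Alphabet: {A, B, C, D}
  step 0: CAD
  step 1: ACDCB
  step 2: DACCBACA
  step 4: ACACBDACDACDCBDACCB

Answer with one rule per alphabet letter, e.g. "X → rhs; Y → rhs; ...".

A->D, B->A, C->AC, D->CB

  step 1 ⇒ step 2: ACDCB ⇒ D·AC·CB·AC·A
    A ↦ D
    B ↦ A
    C ↦ AC
    D ↦ CB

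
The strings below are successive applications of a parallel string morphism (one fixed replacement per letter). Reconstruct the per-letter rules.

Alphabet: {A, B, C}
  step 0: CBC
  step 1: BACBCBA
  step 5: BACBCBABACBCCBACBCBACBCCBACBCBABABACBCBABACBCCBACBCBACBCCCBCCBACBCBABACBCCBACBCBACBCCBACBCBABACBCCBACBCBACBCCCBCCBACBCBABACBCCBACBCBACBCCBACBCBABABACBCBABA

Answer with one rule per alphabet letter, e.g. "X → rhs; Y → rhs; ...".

A->C, B->CBC, C->BA

  step 0 ⇒ step 1: CBC ⇒ BA·CBC·BA
    B ↦ CBC
    C ↦ BA
    A ↦ C  (constrained at step 1)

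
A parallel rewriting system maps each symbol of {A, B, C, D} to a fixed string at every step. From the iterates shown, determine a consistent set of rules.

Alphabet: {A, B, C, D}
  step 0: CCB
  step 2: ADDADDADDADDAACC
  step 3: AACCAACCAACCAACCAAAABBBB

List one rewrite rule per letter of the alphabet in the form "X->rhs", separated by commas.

A->AA, B->ADD, C->BB, D->C

  step 2 ⇒ step 3: ADDADDADDADDAACC ⇒ AA·C·C·AA·C·C·AA·C·C·AA·C·C·AA·AA·BB·BB
    A ↦ AA
    C ↦ BB
    D ↦ C
    B ↦ ADD  (constrained at step 0)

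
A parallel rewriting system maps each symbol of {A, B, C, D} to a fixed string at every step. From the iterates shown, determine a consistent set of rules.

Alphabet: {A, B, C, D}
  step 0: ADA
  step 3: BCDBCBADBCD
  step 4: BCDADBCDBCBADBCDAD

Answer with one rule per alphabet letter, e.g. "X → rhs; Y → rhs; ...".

A->B, B->BC, C->D, D->AD

  step 3 ⇒ step 4: BCDBCBADBCD ⇒ BC·D·AD·BC·D·BC·B·AD·BC·D·AD
    A ↦ B
    B ↦ BC
    C ↦ D
    D ↦ AD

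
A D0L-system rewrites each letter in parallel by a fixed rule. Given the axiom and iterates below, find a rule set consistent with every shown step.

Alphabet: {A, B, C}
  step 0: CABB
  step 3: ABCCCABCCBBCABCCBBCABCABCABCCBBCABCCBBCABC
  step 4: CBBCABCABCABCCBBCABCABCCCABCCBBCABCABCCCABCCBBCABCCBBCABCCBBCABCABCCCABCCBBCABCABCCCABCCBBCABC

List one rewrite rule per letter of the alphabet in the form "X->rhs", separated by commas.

A->CBB, B->C, C->ABC

  step 3 ⇒ step 4: ABCCCABCCBBCABCCBBCABCABCABCCBBCABCCBBCABC ⇒ CBB·C·ABC·ABC·ABC·CBB·C·ABC·ABC·C·C·ABC·CBB·C·ABC·ABC·C·C·ABC·CBB·C·ABC·CBB·C·ABC·CBB·C·ABC·ABC·C·C·ABC·CBB·C·ABC·ABC·C·C·ABC·CBB·C·ABC
    A ↦ CBB
    B ↦ C
    C ↦ ABC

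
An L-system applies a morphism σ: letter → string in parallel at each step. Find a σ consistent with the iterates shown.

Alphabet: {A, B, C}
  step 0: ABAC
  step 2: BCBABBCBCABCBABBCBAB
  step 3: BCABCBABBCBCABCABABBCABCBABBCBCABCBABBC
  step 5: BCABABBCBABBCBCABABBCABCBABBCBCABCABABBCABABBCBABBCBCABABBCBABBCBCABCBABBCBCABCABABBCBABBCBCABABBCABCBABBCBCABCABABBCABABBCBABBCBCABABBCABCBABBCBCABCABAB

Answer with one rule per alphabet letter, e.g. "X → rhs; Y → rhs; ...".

A->BAB, B->BC, C->A

  step 2 ⇒ step 3: BCBABBCBCABCBABBCBAB ⇒ BC·A·BC·BAB·BC·BC·A·BC·A·BAB·BC·A·BC·BAB·BC·BC·A·BC·BAB·BC
    A ↦ BAB
    B ↦ BC
    C ↦ A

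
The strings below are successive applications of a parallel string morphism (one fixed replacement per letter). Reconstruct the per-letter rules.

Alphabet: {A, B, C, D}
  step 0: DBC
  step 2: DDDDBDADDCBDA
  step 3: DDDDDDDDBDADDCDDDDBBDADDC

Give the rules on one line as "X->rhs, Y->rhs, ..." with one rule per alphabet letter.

  step 2 ⇒ step 3: DDDDBDADDCBDA ⇒ DD·DD·DD·DD·BDA·DD·C·DD·DD·B·BDA·DD·C
    A ↦ C
    B ↦ BDA
    C ↦ B
    D ↦ DD

A->C, B->BDA, C->B, D->DD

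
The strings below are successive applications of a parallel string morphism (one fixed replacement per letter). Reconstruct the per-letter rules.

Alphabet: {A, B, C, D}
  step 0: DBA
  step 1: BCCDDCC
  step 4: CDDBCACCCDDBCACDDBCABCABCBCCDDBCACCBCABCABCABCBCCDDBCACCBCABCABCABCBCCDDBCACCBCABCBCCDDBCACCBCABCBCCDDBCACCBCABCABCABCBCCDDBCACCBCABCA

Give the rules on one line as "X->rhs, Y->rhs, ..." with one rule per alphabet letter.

  step 0 ⇒ step 1: DBA ⇒ BC·CDD·CC
    A ↦ CC
    B ↦ CDD
    D ↦ BC
    C ↦ BCA  (constrained at step 1)

A->CC, B->CDD, C->BCA, D->BC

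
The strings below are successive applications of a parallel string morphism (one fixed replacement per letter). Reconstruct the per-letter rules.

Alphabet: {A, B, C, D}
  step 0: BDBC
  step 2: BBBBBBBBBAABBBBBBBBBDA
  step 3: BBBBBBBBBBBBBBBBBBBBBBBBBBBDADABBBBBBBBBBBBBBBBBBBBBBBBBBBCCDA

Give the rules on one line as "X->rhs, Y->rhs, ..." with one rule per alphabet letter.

A->DA, B->BBB, C->A, D->CC

  step 2 ⇒ step 3: BBBBBBBBBAABBBBBBBBBDA ⇒ BBB·BBB·BBB·BBB·BBB·BBB·BBB·BBB·BBB·DA·DA·BBB·BBB·BBB·BBB·BBB·BBB·BBB·BBB·BBB·CC·DA
    A ↦ DA
    B ↦ BBB
    D ↦ CC
    C ↦ A  (constrained at step 0)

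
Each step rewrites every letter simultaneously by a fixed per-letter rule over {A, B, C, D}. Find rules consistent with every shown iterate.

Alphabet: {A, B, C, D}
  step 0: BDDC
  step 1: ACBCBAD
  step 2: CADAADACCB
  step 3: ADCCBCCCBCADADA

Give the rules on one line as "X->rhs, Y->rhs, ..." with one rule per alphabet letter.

  step 2 ⇒ step 3: CADAADACCB ⇒ AD·C·CB·C·C·CB·C·AD·AD·A
    A ↦ C
    B ↦ A
    C ↦ AD
    D ↦ CB

A->C, B->A, C->AD, D->CB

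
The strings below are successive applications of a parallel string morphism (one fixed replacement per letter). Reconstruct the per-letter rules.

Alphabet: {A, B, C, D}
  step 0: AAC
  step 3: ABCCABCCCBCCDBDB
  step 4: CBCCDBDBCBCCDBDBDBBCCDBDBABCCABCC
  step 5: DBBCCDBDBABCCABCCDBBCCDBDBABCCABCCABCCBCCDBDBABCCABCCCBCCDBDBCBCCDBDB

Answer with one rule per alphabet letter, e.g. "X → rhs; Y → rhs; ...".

A->C, B->BCC, C->DB, D->A

  step 4 ⇒ step 5: CBCCDBDBCBCCDBDBDBBCCDBDBABCCABCC ⇒ DB·BCC·DB·DB·A·BCC·A·BCC·DB·BCC·DB·DB·A·BCC·A·BCC·A·BCC·BCC·DB·DB·A·BCC·A·BCC·C·BCC·DB·DB·C·BCC·DB·DB
    A ↦ C
    B ↦ BCC
    C ↦ DB
    D ↦ A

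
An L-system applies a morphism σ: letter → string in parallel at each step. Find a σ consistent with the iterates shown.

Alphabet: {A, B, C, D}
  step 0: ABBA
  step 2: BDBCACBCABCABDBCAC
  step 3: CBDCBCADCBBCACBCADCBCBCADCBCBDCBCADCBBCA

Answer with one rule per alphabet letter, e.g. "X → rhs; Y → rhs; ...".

  step 2 ⇒ step 3: BDBCACBCABCABDBCAC ⇒ C·BD·C·BCA·DCB·BCA·C·BCA·DCB·C·BCA·DCB·C·BD·C·BCA·DCB·BCA
    A ↦ DCB
    B ↦ C
    C ↦ BCA
    D ↦ BD

A->DCB, B->C, C->BCA, D->BD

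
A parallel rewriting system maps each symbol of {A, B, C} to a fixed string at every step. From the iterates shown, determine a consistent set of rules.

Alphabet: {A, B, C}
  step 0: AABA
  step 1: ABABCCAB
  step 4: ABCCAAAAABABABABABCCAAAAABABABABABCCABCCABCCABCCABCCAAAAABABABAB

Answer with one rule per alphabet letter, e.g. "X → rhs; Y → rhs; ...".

  step 0 ⇒ step 1: AABA ⇒ AB·AB·CC·AB
    A ↦ AB
    B ↦ CC
    C ↦ AA  (constrained at step 1)

A->AB, B->CC, C->AA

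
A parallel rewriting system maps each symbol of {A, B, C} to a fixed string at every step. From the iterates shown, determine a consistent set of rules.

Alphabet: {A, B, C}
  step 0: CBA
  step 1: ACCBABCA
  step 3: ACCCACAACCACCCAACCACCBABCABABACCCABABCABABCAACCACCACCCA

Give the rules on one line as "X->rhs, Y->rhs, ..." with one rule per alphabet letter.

  step 0 ⇒ step 1: CBA ⇒ ACC·BAB·CA
    A ↦ CA
    B ↦ BAB
    C ↦ ACC

A->CA, B->BAB, C->ACC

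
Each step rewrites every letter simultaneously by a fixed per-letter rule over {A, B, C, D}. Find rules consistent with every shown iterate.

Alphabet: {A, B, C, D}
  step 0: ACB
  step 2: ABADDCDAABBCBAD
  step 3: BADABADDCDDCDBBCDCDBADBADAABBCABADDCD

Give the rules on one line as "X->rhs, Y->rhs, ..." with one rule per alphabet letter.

A->BAD, B->A, C->BBC, D->DCD

  step 2 ⇒ step 3: ABADDCDAABBCBAD ⇒ BAD·A·BAD·DCD·DCD·BBC·DCD·BAD·BAD·A·A·BBC·A·BAD·DCD
    A ↦ BAD
    B ↦ A
    C ↦ BBC
    D ↦ DCD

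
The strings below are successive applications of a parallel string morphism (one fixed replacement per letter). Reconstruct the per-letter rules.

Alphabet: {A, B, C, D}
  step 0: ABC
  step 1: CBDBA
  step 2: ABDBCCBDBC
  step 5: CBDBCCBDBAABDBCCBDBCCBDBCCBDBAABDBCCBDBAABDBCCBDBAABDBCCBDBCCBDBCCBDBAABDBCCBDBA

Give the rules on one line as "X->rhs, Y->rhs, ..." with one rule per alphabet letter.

  step 1 ⇒ step 2: CBDBA ⇒ A·BDB·CC·BDB·C
    A ↦ C
    B ↦ BDB
    C ↦ A
    D ↦ CC

A->C, B->BDB, C->A, D->CC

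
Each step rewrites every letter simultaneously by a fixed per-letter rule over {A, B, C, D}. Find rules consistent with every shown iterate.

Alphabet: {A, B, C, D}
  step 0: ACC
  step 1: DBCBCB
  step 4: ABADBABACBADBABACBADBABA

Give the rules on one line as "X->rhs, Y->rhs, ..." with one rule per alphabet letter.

A->DB, B->A, C->CB, D->AB

  step 0 ⇒ step 1: ACC ⇒ DB·CB·CB
    A ↦ DB
    C ↦ CB
    B ↦ A  (constrained at step 1)
    D ↦ AB  (constrained at step 1)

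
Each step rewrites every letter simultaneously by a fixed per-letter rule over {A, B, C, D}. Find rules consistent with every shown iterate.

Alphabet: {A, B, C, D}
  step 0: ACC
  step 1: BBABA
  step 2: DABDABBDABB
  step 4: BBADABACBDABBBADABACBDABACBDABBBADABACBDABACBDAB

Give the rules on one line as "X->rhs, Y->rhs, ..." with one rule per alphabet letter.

  step 1 ⇒ step 2: BBABA ⇒ DAB·DAB·B·DAB·B
    A ↦ B
    B ↦ DAB
  step 0 ⇒ step 1: ACC ⇒ B·BA·BA
    C ↦ BA
    D ↦ AC  (constrained at step 2)

A->B, B->DAB, C->BA, D->AC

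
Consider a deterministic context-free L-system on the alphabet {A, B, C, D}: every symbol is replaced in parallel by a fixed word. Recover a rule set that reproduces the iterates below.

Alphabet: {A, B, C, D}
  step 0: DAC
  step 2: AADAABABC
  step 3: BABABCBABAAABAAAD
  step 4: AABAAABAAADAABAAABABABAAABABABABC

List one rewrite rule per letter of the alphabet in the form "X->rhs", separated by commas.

A->BA, B->AA, C->D, D->BC

  step 3 ⇒ step 4: BABABCBABAAABAAAD ⇒ AA·BA·AA·BA·AA·D·AA·BA·AA·BA·BA·BA·AA·BA·BA·BA·BC
    A ↦ BA
    B ↦ AA
    C ↦ D
    D ↦ BC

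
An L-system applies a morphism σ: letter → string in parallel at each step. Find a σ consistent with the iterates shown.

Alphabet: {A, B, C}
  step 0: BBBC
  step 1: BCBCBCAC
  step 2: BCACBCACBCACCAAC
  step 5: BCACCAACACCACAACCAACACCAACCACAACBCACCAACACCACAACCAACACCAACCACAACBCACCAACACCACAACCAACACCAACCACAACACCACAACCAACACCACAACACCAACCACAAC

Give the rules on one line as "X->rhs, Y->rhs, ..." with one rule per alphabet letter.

  step 1 ⇒ step 2: BCBCBCAC ⇒ BC·AC·BC·AC·BC·AC·CA·AC
    A ↦ CA
    B ↦ BC
    C ↦ AC

A->CA, B->BC, C->AC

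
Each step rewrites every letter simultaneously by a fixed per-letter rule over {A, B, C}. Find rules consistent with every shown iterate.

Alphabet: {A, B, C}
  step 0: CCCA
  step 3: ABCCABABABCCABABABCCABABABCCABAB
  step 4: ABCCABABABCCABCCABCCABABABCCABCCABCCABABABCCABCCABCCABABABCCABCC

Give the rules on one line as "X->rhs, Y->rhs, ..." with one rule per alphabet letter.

A->AB, B->CC, C->AB

  step 3 ⇒ step 4: ABCCABABABCCABABABCCABABABCCABAB ⇒ AB·CC·AB·AB·AB·CC·AB·CC·AB·CC·AB·AB·AB·CC·AB·CC·AB·CC·AB·AB·AB·CC·AB·CC·AB·CC·AB·AB·AB·CC·AB·CC
    A ↦ AB
    B ↦ CC
    C ↦ AB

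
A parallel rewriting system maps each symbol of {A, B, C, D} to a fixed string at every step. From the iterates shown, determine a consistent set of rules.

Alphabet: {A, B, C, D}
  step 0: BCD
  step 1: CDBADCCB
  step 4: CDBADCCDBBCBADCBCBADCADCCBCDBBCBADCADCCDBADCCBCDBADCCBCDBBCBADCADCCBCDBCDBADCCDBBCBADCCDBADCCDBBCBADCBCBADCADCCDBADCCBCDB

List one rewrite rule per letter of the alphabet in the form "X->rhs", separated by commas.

A->B, B->CDB, C->ADC, D->CB

  step 0 ⇒ step 1: BCD ⇒ CDB·ADC·CB
    B ↦ CDB
    C ↦ ADC
    D ↦ CB
    A ↦ B  (constrained at step 1)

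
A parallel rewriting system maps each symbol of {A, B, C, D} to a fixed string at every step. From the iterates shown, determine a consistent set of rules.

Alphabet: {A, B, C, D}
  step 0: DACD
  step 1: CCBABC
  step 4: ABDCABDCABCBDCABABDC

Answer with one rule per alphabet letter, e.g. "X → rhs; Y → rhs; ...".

A->CB, B->D, C->AB, D->C

  step 0 ⇒ step 1: DACD ⇒ C·CB·AB·C
    A ↦ CB
    C ↦ AB
    D ↦ C
    B ↦ D  (constrained at step 1)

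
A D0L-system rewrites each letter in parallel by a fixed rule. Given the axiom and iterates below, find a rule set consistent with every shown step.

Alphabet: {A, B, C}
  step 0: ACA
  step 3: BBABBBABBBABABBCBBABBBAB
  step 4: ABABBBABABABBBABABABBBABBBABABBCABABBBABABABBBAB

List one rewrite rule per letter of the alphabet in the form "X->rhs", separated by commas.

A->BB, B->AB, C->BC

  step 3 ⇒ step 4: BBABBBABBBABABBCBBABBBAB ⇒ AB·AB·BB·AB·AB·AB·BB·AB·AB·AB·BB·AB·BB·AB·AB·BC·AB·AB·BB·AB·AB·AB·BB·AB
    A ↦ BB
    B ↦ AB
    C ↦ BC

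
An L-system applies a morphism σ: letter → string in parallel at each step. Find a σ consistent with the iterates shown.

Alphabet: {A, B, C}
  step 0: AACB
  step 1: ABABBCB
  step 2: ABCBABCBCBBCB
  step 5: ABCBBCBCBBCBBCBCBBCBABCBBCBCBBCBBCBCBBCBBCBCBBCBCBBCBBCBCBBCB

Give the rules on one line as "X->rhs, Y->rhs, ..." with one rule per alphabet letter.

A->AB, B->CB, C->B

  step 1 ⇒ step 2: ABABBCB ⇒ AB·CB·AB·CB·CB·B·CB
    A ↦ AB
    B ↦ CB
    C ↦ B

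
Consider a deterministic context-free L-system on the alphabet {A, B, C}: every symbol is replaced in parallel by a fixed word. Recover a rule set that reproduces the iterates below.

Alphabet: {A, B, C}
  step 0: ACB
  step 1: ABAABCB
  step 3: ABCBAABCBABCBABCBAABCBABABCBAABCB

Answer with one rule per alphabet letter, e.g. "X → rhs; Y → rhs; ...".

A->AB, B->CB, C->AAB

  step 0 ⇒ step 1: ACB ⇒ AB·AAB·CB
    A ↦ AB
    B ↦ CB
    C ↦ AAB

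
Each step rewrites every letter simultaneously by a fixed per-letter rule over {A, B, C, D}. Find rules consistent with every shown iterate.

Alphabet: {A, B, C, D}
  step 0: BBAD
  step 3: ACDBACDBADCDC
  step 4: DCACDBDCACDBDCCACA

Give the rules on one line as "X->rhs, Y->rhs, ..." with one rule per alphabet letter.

A->DC, B->DB, C->A, D->C

  step 3 ⇒ step 4: ACDBACDBADCDC ⇒ DC·A·C·DB·DC·A·C·DB·DC·C·A·C·A
    A ↦ DC
    B ↦ DB
    C ↦ A
    D ↦ C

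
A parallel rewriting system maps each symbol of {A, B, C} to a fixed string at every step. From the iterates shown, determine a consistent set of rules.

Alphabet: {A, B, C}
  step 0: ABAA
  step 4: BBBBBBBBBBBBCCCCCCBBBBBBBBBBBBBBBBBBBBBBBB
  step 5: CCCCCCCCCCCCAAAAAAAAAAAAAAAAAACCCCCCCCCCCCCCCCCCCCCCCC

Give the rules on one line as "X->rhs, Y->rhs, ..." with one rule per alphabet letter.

A->BB, B->C, C->AAA

  step 4 ⇒ step 5: BBBBBBBBBBBBCCCCCCBBBBBBBBBBBBBBBBBBBBBBBB ⇒ C·C·C·C·C·C·C·C·C·C·C·C·AAA·AAA·AAA·AAA·AAA·AAA·C·C·C·C·C·C·C·C·C·C·C·C·C·C·C·C·C·C·C·C·C·C·C·C
    B ↦ C
    C ↦ AAA
    A ↦ BB  (constrained at step 0)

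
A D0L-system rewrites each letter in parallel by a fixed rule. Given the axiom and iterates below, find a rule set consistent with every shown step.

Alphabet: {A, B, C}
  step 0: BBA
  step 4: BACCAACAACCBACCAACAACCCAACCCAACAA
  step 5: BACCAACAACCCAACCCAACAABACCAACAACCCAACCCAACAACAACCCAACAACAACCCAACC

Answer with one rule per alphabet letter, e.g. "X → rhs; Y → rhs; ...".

A->C, B->BA, C->CAA

  step 4 ⇒ step 5: BACCAACAACCBACCAACAACCCAACCCAACAA ⇒ BA·C·CAA·CAA·C·C·CAA·C·C·CAA·CAA·BA·C·CAA·CAA·C·C·CAA·C·C·CAA·CAA·CAA·C·C·CAA·CAA·CAA·C·C·CAA·C·C
    A ↦ C
    B ↦ BA
    C ↦ CAA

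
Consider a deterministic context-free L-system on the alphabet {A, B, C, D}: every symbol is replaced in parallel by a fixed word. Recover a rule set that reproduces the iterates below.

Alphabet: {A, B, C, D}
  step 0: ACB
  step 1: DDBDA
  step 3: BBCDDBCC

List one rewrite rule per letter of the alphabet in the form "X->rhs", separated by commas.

  step 0 ⇒ step 1: ACB ⇒ DD·B·DA
    A ↦ DD
    B ↦ DA
    C ↦ B
    D ↦ C  (constrained at step 1)

A->DD, B->DA, C->B, D->C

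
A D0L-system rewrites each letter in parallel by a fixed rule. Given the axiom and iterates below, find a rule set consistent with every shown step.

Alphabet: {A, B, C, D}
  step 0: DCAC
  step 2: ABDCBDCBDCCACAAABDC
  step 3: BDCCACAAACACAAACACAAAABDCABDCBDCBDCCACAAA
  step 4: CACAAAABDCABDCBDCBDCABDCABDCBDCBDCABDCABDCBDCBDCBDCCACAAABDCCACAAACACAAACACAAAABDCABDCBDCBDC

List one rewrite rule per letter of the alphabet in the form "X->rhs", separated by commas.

  step 3 ⇒ step 4: BDCCACAAACACAAACACAAAABDCABDCBDCBDCCACAAA ⇒ CA·CAA·A·A·BDC·A·BDC·BDC·BDC·A·BDC·A·BDC·BDC·BDC·A·BDC·A·BDC·BDC·BDC·BDC·CA·CAA·A·BDC·CA·CAA·A·CA·CAA·A·CA·CAA·A·A·BDC·A·BDC·BDC·BDC
    A ↦ BDC
    B ↦ CA
    C ↦ A
    D ↦ CAA

A->BDC, B->CA, C->A, D->CAA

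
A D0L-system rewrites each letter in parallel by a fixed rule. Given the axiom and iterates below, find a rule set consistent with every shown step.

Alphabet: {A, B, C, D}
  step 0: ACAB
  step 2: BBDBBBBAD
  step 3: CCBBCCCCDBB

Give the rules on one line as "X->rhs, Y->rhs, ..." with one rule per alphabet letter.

A->D, B->C, C->AD, D->BB

  step 2 ⇒ step 3: BBDBBBBAD ⇒ C·C·BB·C·C·C·C·D·BB
    A ↦ D
    B ↦ C
    D ↦ BB
    C ↦ AD  (constrained at step 0)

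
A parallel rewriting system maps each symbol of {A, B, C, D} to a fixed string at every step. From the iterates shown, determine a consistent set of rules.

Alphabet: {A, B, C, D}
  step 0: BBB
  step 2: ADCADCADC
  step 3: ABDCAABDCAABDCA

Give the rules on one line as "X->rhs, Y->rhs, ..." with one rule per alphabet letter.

  step 2 ⇒ step 3: ADCADCADC ⇒ AB·DC·A·AB·DC·A·AB·DC·A
    A ↦ AB
    C ↦ A
    D ↦ DC
    B ↦ CD  (constrained at step 0)

A->AB, B->CD, C->A, D->DC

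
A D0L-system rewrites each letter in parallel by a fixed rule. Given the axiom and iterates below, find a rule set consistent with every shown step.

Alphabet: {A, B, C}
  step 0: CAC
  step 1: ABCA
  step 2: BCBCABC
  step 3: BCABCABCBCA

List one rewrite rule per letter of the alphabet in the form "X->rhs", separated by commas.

  step 2 ⇒ step 3: BCBCABC ⇒ BC·A·BC·A·BC·BC·A
    A ↦ BC
    B ↦ BC
    C ↦ A

A->BC, B->BC, C->A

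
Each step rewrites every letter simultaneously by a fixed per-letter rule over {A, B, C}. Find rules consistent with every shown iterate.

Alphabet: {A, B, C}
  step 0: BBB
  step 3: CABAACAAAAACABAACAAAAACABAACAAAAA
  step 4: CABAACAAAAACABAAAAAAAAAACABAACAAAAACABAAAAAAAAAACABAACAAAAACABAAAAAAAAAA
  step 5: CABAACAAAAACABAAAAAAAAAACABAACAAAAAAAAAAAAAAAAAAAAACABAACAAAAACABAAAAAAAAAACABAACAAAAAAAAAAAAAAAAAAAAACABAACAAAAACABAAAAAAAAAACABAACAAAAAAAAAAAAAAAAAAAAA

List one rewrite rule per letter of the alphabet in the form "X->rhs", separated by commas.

A->AA, B->CA, C->CAB

  step 4 ⇒ step 5: CABAACAAAAACABAAAAAAAAAACABAACAAAAACABAAAAAAAAAACABAACAAAAACABAAAAAAAAAA ⇒ CAB·AA·CA·AA·AA·CAB·AA·AA·AA·AA·AA·CAB·AA·CA·AA·AA·AA·AA·AA·AA·AA·AA·AA·AA·CAB·AA·CA·AA·AA·CAB·AA·AA·AA·AA·AA·CAB·AA·CA·AA·AA·AA·AA·AA·AA·AA·AA·AA·AA·CAB·AA·CA·AA·AA·CAB·AA·AA·AA·AA·AA·CAB·AA·CA·AA·AA·AA·AA·AA·AA·AA·AA·AA·AA
    A ↦ AA
    B ↦ CA
    C ↦ CAB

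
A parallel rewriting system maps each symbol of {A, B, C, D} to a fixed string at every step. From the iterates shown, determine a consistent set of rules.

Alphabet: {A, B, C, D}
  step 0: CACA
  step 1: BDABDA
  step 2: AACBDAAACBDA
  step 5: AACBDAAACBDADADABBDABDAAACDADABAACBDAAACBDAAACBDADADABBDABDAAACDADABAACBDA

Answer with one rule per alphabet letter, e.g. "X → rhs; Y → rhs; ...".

  step 1 ⇒ step 2: BDABDA ⇒ AAC·B·DA·AAC·B·DA
    A ↦ DA
    B ↦ AAC
    D ↦ B
  step 0 ⇒ step 1: CACA ⇒ B·DA·B·DA
    C ↦ B

A->DA, B->AAC, C->B, D->B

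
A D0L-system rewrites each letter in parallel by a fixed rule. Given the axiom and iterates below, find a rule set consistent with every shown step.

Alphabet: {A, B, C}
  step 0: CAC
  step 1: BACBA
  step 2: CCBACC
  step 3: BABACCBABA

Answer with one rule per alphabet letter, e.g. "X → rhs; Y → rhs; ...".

  step 2 ⇒ step 3: CCBACC ⇒ BA·BA·C·C·BA·BA
    A ↦ C
    B ↦ C
    C ↦ BA

A->C, B->C, C->BA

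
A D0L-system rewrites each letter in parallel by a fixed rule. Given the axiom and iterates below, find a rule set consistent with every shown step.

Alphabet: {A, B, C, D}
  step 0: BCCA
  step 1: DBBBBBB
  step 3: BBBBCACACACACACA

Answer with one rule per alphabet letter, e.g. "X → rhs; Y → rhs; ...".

  step 0 ⇒ step 1: BCCA ⇒ D·BB·BB·BB
    A ↦ BB
    B ↦ D
    C ↦ BB
    D ↦ CA  (constrained at step 1)

A->BB, B->D, C->BB, D->CA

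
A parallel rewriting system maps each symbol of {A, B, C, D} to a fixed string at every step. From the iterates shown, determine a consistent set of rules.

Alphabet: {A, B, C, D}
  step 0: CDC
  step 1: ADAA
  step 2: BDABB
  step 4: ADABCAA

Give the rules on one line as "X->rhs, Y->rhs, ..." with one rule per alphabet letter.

A->B, B->C, C->A, D->DA

  step 1 ⇒ step 2: ADAA ⇒ B·DA·B·B
    A ↦ B
    D ↦ DA
    B ↦ C  (constrained at step 2)
  step 0 ⇒ step 1: CDC ⇒ A·DA·A
    C ↦ A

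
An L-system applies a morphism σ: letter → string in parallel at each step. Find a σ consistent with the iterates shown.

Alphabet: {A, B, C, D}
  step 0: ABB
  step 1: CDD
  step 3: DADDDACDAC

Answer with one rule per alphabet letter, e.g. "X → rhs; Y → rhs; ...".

A->C, B->D, C->DBB, D->DA

  step 0 ⇒ step 1: ABB ⇒ C·D·D
    A ↦ C
    B ↦ D
    C ↦ DBB  (constrained at step 1)
    D ↦ DA  (constrained at step 1)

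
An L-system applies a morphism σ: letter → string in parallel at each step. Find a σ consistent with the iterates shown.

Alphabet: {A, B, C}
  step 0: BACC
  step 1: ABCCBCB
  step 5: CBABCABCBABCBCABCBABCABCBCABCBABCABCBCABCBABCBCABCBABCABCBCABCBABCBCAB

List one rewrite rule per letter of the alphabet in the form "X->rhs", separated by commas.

A->C, B->AB, C->CB

  step 0 ⇒ step 1: BACC ⇒ AB·C·CB·CB
    A ↦ C
    B ↦ AB
    C ↦ CB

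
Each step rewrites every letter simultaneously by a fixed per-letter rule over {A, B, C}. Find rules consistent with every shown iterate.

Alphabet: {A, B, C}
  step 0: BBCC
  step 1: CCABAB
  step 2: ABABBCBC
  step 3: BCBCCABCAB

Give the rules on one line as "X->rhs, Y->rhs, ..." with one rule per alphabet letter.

A->B, B->C, C->AB

  step 2 ⇒ step 3: ABABBCBC ⇒ B·C·B·C·C·AB·C·AB
    A ↦ B
    B ↦ C
    C ↦ AB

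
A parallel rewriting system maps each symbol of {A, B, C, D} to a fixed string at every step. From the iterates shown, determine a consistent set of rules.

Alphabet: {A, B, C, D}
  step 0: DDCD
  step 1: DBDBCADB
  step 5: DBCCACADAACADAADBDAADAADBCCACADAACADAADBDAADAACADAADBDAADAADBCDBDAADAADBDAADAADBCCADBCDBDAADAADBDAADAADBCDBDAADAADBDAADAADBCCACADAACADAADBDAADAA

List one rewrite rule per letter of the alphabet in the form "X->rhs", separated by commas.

  step 0 ⇒ step 1: DDCD ⇒ DB·DB·CA·DB
    C ↦ CA
    D ↦ DB
    A ↦ DAA  (constrained at step 1)
    B ↦ C  (constrained at step 1)

A->DAA, B->C, C->CA, D->DB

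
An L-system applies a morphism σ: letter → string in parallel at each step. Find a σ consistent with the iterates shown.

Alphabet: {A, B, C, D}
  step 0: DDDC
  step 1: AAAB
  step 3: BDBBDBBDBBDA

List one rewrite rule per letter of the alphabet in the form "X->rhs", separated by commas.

A->BC, B->BD, C->B, D->A

  step 0 ⇒ step 1: DDDC ⇒ A·A·A·B
    C ↦ B
    D ↦ A
    A ↦ BC  (constrained at step 1)
    B ↦ BD  (constrained at step 1)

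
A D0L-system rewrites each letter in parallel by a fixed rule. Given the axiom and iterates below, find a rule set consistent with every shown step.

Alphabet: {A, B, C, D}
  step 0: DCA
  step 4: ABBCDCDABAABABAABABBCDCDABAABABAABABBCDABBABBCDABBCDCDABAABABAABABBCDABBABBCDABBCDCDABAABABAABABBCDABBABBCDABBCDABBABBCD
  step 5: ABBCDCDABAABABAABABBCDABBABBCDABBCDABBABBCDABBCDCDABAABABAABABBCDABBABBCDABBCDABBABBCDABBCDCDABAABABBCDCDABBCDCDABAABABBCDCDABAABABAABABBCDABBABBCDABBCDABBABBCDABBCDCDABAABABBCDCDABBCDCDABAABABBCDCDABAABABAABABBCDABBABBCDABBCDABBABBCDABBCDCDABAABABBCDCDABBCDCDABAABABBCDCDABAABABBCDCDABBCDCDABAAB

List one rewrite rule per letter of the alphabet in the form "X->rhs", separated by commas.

A->ABB, B->CD, C->AB, D->AAB

  step 4 ⇒ step 5: ABBCDCDABAABABAABABBCDCDABAABABAABABBCDABBABBCDABBCDCDABAABABAABABBCDABBABBCDABBCDCDABAABABAABABBCDABBABBCDABBCDABBABBCD ⇒ ABB·CD·CD·AB·AAB·AB·AAB·ABB·CD·ABB·ABB·CD·ABB·CD·ABB·ABB·CD·ABB·CD·CD·AB·AAB·AB·AAB·ABB·CD·ABB·ABB·CD·ABB·CD·ABB·ABB·CD·ABB·CD·CD·AB·AAB·ABB·CD·CD·ABB·CD·CD·AB·AAB·ABB·CD·CD·AB·AAB·AB·AAB·ABB·CD·ABB·ABB·CD·ABB·CD·ABB·ABB·CD·ABB·CD·CD·AB·AAB·ABB·CD·CD·ABB·CD·CD·AB·AAB·ABB·CD·CD·AB·AAB·AB·AAB·ABB·CD·ABB·ABB·CD·ABB·CD·ABB·ABB·CD·ABB·CD·CD·AB·AAB·ABB·CD·CD·ABB·CD·CD·AB·AAB·ABB·CD·CD·AB·AAB·ABB·CD·CD·ABB·CD·CD·AB·AAB
    A ↦ ABB
    B ↦ CD
    C ↦ AB
    D ↦ AAB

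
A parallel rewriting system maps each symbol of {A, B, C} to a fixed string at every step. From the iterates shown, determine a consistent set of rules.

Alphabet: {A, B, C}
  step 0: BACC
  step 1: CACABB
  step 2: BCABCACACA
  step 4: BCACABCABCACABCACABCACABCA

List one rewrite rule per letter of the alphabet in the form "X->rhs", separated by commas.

A->CA, B->CA, C->B

  step 1 ⇒ step 2: CACABB ⇒ B·CA·B·CA·CA·CA
    A ↦ CA
    B ↦ CA
    C ↦ B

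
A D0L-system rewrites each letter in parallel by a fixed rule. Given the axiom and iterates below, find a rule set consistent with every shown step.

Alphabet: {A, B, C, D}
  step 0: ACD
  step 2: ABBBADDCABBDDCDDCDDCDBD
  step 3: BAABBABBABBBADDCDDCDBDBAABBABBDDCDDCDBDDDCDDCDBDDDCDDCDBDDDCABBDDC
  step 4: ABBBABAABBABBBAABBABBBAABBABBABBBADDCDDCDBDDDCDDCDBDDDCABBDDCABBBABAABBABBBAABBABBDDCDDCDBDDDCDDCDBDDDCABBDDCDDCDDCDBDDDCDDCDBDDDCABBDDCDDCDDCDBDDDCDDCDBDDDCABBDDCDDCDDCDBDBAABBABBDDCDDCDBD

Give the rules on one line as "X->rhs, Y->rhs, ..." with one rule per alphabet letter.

A->BA, B->ABB, C->DBD, D->DDC

  step 3 ⇒ step 4: BAABBABBABBBADDCDDCDBDBAABBABBDDCDDCDBDDDCDDCDBDDDCDDCDBDDDCABBDDC ⇒ ABB·BA·BA·ABB·ABB·BA·ABB·ABB·BA·ABB·ABB·ABB·BA·DDC·DDC·DBD·DDC·DDC·DBD·DDC·ABB·DDC·ABB·BA·BA·ABB·ABB·BA·ABB·ABB·DDC·DDC·DBD·DDC·DDC·DBD·DDC·ABB·DDC·DDC·DDC·DBD·DDC·DDC·DBD·DDC·ABB·DDC·DDC·DDC·DBD·DDC·DDC·DBD·DDC·ABB·DDC·DDC·DDC·DBD·BA·ABB·ABB·DDC·DDC·DBD
    A ↦ BA
    B ↦ ABB
    C ↦ DBD
    D ↦ DDC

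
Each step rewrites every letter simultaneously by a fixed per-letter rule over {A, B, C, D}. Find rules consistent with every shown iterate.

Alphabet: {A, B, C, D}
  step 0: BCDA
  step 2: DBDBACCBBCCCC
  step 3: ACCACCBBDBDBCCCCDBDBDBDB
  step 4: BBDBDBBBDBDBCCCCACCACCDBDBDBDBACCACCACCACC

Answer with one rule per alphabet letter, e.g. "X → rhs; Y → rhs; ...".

A->BB, B->CC, C->DB, D->A

  step 3 ⇒ step 4: ACCACCBBDBDBCCCCDBDBDBDB ⇒ BB·DB·DB·BB·DB·DB·CC·CC·A·CC·A·CC·DB·DB·DB·DB·A·CC·A·CC·A·CC·A·CC
    A ↦ BB
    B ↦ CC
    C ↦ DB
    D ↦ A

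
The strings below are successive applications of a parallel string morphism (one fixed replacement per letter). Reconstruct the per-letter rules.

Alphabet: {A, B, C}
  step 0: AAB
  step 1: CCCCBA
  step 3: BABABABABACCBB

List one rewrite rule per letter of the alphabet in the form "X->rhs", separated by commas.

A->CC, B->BA, C->B

  step 0 ⇒ step 1: AAB ⇒ CC·CC·BA
    A ↦ CC
    B ↦ BA
    C ↦ B  (constrained at step 1)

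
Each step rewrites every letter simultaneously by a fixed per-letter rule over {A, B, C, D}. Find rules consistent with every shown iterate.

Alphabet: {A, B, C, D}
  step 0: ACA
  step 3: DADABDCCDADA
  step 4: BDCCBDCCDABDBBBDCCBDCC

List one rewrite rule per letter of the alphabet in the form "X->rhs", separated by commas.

A->CC, B->DA, C->B, D->BD

  step 3 ⇒ step 4: DADABDCCDADA ⇒ BD·CC·BD·CC·DA·BD·B·B·BD·CC·BD·CC
    A ↦ CC
    B ↦ DA
    C ↦ B
    D ↦ BD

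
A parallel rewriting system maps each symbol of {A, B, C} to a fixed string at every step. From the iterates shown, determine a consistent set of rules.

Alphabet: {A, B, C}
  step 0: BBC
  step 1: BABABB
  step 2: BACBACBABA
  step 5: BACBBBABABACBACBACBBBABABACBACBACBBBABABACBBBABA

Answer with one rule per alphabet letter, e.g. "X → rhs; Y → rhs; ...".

A->C, B->BA, C->BB

  step 1 ⇒ step 2: BABABB ⇒ BA·C·BA·C·BA·BA
    A ↦ C
    B ↦ BA
  step 0 ⇒ step 1: BBC ⇒ BA·BA·BB
    C ↦ BB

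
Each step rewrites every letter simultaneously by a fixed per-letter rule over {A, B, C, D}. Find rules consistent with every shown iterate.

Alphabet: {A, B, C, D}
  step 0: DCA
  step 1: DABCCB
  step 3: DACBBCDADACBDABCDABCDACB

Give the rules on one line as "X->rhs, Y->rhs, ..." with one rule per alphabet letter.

A->CB, B->DA, C->BC, D->DA

  step 0 ⇒ step 1: DCA ⇒ DA·BC·CB
    A ↦ CB
    C ↦ BC
    D ↦ DA
    B ↦ DA  (constrained at step 1)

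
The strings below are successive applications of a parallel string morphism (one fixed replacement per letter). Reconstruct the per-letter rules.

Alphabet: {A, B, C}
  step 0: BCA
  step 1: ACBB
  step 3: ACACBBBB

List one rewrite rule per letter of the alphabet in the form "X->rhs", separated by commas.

  step 0 ⇒ step 1: BCA ⇒ AC·B·B
    A ↦ B
    B ↦ AC
    C ↦ B

A->B, B->AC, C->B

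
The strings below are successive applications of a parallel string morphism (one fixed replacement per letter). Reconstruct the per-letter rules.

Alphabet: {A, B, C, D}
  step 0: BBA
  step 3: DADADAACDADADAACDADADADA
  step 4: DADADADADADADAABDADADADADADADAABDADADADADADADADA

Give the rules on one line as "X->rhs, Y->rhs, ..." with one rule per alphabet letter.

A->DA, B->AC, C->AB, D->DA

  step 3 ⇒ step 4: DADADAACDADADAACDADADADA ⇒ DA·DA·DA·DA·DA·DA·DA·AB·DA·DA·DA·DA·DA·DA·DA·AB·DA·DA·DA·DA·DA·DA·DA·DA
    A ↦ DA
    C ↦ AB
    D ↦ DA
    B ↦ AC  (constrained at step 0)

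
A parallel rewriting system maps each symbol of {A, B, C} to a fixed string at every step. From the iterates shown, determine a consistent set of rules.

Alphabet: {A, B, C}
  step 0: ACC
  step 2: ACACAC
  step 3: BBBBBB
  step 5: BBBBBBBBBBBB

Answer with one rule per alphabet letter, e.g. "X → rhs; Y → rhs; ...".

A->B, B->AC, C->B

  step 2 ⇒ step 3: ACACAC ⇒ B·B·B·B·B·B
    A ↦ B
    C ↦ B
    B ↦ AC  (constrained at step 3)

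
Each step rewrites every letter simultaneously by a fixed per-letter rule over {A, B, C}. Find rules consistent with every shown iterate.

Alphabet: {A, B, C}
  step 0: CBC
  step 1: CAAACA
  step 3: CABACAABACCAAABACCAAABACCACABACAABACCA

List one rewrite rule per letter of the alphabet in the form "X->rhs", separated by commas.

  step 0 ⇒ step 1: CBC ⇒ CA·AA·CA
    B ↦ AA
    C ↦ CA
    A ↦ BAC  (constrained at step 1)

A->BAC, B->AA, C->CA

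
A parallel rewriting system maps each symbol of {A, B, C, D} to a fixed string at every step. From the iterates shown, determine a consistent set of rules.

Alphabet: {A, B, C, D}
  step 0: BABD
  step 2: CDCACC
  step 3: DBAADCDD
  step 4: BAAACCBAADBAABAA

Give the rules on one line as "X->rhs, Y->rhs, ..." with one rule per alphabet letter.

A->C, B->A, C->D, D->BAA

  step 3 ⇒ step 4: DBAADCDD ⇒ BAA·A·C·C·BAA·D·BAA·BAA
    A ↦ C
    B ↦ A
    C ↦ D
    D ↦ BAA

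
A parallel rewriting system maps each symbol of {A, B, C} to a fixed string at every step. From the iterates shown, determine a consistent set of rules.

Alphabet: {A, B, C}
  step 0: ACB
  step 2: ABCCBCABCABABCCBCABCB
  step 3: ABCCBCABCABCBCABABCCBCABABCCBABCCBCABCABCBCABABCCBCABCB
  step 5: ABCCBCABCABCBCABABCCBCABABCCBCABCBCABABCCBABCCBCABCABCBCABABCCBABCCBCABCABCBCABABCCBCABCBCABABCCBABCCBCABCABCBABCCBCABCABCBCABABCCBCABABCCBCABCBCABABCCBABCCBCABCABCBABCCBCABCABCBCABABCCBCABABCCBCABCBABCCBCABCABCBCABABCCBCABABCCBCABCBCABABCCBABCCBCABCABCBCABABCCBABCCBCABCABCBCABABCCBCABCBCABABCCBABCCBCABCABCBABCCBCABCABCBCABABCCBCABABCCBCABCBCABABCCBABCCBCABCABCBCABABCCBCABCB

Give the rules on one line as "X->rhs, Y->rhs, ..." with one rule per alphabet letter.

  step 2 ⇒ step 3: ABCCBCABCABABCCBCABCB ⇒ ABC·CB·CAB·CAB·CB·CAB·ABC·CB·CAB·ABC·CB·ABC·CB·CAB·CAB·CB·CAB·ABC·CB·CAB·CB
    A ↦ ABC
    B ↦ CB
    C ↦ CAB

A->ABC, B->CB, C->CAB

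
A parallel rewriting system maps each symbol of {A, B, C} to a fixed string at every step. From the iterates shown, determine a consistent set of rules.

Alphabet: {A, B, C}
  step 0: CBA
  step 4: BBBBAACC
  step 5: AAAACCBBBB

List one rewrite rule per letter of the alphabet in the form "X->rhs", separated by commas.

A->C, B->A, C->BB

  step 4 ⇒ step 5: BBBBAACC ⇒ A·A·A·A·C·C·BB·BB
    A ↦ C
    B ↦ A
    C ↦ BB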